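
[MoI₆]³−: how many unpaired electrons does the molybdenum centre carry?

3 unpaired electrons

Ligand charges: each iodide is −1. With an overall charge of −3 the molybdenum centre must be in the +3 oxidation state.
Molybdenum is a group-6 element; Mo(III) is therefore d³.
In an octahedral field the d³ configuration is t₂g³e_g⁰ (only one arrangement possible), giving 3 unpaired electrons.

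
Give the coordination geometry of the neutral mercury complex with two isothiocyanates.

linear

Ligand charges: each isothiocyanate is −1. With an overall charge of 0 the mercury centre must be in the +2 oxidation state.
Hg sits in group 12, so the d-electron count is 12 − 2 = 10.
With 2 monodentate ligands the coordination number is 2.
A d¹⁰ ion with only two ligands adopts a linear arrangement (sp hybridisation; no CFSE preference).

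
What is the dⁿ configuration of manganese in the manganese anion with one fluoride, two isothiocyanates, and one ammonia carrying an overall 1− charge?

Ligand charges: each fluoride is −1; each isothiocyanate is −1; ammonia is neutral. With an overall charge of −1 the manganese centre must be in the +2 oxidation state.
Manganese is a group-7 element; Mn(II) is therefore d⁵.

d⁵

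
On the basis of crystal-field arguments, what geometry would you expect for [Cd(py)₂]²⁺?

Summing ligand charges against the +2 overall charge gives an oxidation state of +2 for cadmium.
Cadmium is a group-12 element; Cd(II) is therefore d¹⁰.
With 2 monodentate ligands the coordination number is 2.
A d¹⁰ ion with only two ligands adopts a linear arrangement (sp hybridisation; no CFSE preference).

linear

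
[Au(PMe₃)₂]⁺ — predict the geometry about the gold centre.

linear

Summing ligand charges against the +1 overall charge gives an oxidation state of +1 for gold.
Au sits in group 11, so the d-electron count is 11 − 1 = 10.
Coordination number: 2.
A d¹⁰ ion with only two ligands adopts a linear arrangement (sp hybridisation; no CFSE preference).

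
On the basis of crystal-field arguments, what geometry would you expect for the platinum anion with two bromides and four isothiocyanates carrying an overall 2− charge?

octahedral

Each bromide is −1; each isothiocyanate is −1; balancing the −2 overall charge requires Pt(IV).
Pt sits in group 10, so the d-electron count is 10 − 4 = 6.
With 6 monodentate ligands the coordination number is 6.
Six donors around a single metal centre give an octahedral coordination sphere.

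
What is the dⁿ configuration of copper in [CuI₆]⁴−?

d⁹

Ligand charges: each iodide is −1. With an overall charge of −4 the copper centre must be in the +2 oxidation state.
Copper is a group-11 element; Cu(II) is therefore d⁹.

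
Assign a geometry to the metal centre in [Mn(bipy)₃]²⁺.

Summing ligand charges against the +2 overall charge gives an oxidation state of +2 for manganese.
Manganese is a group-7 element; Mn(II) is therefore d⁵.
Counting donor atoms: 3×2,2′-bipyridine (bidentate) → 6 donors. Coordination number = 6.
Six donors around a single metal centre give an octahedral coordination sphere.

octahedral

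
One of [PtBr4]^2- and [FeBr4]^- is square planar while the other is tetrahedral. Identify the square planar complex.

For [PtBr4]^2-: Summing ligand charges against the −2 overall charge gives an oxidation state of +2 for platinum. Platinum is a group-10 element; Pt(II) is therefore d⁸. A 5d d⁸ ion has a large crystal-field splitting; square planar leaves the high-energy d_{x²−y²} orbital empty and maximises CFSE. → square planar.
For [FeBr4]^-: Summing ligand charges against the −1 overall charge gives an oxidation state of +3 for iron. Fe sits in group 8, so the d-electron count is 8 − 3 = 5. A high-spin d⁵ ion has zero CFSE in either geometry, so four ligands adopt the sterically favoured tetrahedral geometry. → tetrahedral.

[PtBr4]^2-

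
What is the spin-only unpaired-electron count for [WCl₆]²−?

Each chloride is −1; balancing the −2 overall charge requires W(IV).
Group 6 minus oxidation state 4 gives a d² configuration.
In an octahedral field the d² configuration is t₂g²e_g⁰ (only one arrangement possible), giving 2 unpaired electrons.

2 unpaired electrons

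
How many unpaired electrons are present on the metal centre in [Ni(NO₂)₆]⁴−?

Each nitro (N-bound nitrite) is −1; balancing the −4 overall charge requires Ni(II).
Group 10 minus oxidation state 2 gives a d⁸ configuration.
In an octahedral field the d⁸ configuration is t₂g⁶e_g² (only one arrangement possible), giving 2 unpaired electrons.

2 unpaired electrons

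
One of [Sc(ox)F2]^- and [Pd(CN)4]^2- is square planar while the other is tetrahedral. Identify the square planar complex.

[Pd(CN)4]^2-

For [Sc(ox)F2]^-: Ligand charges: each oxalate is −2; each fluoride is −1. With an overall charge of −1 the scandium centre must be in the +3 oxidation state. Sc sits in group 3, so the d-electron count is 3 − 3 = 0. A d⁰ ion has no crystal-field stabilisation preference between square planar and tetrahedral, so four ligands adopt the sterically favoured tetrahedral geometry. → tetrahedral.
For [Pd(CN)4]^2-: Summing ligand charges against the −2 overall charge gives an oxidation state of +2 for palladium. Pd sits in group 10, so the d-electron count is 10 − 2 = 8. A 4d d⁸ ion has a large crystal-field splitting; square planar leaves the high-energy d_{x²−y²} orbital empty and maximises CFSE. → square planar.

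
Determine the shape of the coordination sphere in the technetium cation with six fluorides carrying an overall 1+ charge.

Summing ligand charges against the +1 overall charge gives an oxidation state of +7 for technetium.
Tc sits in group 7, so the d-electron count is 7 − 7 = 0.
With 6 monodentate ligands the coordination number is 6.
Six donors around a single metal centre give an octahedral coordination sphere.

octahedral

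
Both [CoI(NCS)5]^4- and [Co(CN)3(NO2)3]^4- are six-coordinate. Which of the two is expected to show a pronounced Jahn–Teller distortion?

[CoI(NCS)5]^4-: Ligand charges: each iodide is −1; each isothiocyanate is −1. With an overall charge of −4 the cobalt centre must be in the +2 oxidation state. Group 9 minus oxidation state 2 gives a d⁷ configuration. Iodide and isothiocyanate are weak-field ligands for a first-row metal, so the complex is high-spin. The d⁷ configuration leaves the e_g set evenly filled (or empty) — no strong Jahn–Teller driving force.
[Co(CN)3(NO2)3]^4-: Ligand charges: each cyanide is −1; each nitro (N-bound nitrite) is −1. With an overall charge of −4 the cobalt centre must be in the +2 oxidation state. Co sits in group 9, so the d-electron count is 9 − 2 = 7. Cyanide and nitro (N-bound nitrite) are strong-field ligands (high in the spectrochemical series) for a first-row metal, so the complex is low-spin. The t₂g⁶e_g¹ (low-spin) configuration has an unevenly filled e_g set; the Jahn–Teller theorem predicts a tetragonal distortion (typically axial elongation) to lift the degeneracy.

[Co(CN)3(NO2)3]^4-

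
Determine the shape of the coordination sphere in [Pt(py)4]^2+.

Summing ligand charges against the +2 overall charge gives an oxidation state of +2 for platinum.
Group 10 minus oxidation state 2 gives a d⁸ configuration.
Coordination number: 4.
A 5d d⁸ ion has a large crystal-field splitting; square planar leaves the high-energy d_{x²−y²} orbital empty and maximises CFSE.

square planar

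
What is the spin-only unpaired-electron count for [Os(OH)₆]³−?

Ligand charges: each hydroxide is −1. With an overall charge of −3 the osmium centre must be in the +3 oxidation state.
Os sits in group 8, so the d-electron count is 8 − 3 = 5.
The spin state decides the count: a 5d ion has a large Δₒ and is invariably low-spin.
An octahedral low-spin d⁵ ion is t₂g⁵e_g⁰, giving 1 unpaired electron.

1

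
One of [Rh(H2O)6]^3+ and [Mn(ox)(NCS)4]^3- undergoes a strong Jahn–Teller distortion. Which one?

[Mn(ox)(NCS)4]^3-

[Rh(H2O)6]^3+: Summing ligand charges against the +3 overall charge gives an oxidation state of +3 for rhodium. Group 9 minus oxidation state 3 gives a d⁶ configuration. A 4d ion has a large Δₒ and is invariably low-spin. The d⁶ configuration leaves the e_g set evenly filled (or empty) — no strong Jahn–Teller driving force.
[Mn(ox)(NCS)4]^3-: Summing ligand charges against the −3 overall charge gives an oxidation state of +3 for manganese. Group 7 minus oxidation state 3 gives a d⁴ configuration. Isothiocyanate and oxalate are weak-field ligands for a first-row metal, so the complex is high-spin. The t₂g³e_g¹ (high-spin) configuration has an unevenly filled e_g set; the Jahn–Teller theorem predicts a tetragonal distortion (typically axial elongation) to lift the degeneracy.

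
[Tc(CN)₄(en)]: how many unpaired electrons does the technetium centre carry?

3

Each cyanide is −1; ethylenediamine is neutral; balancing the 0 overall charge requires Tc(IV).
Technetium is a group-7 element; Tc(IV) is therefore d³.
Counting donor atoms: 4×cyanide (monodentate) → 4 donors; 1×ethylenediamine (bidentate) → 2 donors. Coordination number = 6.
In an octahedral field the d³ configuration is t₂g³e_g⁰ (only one arrangement possible), giving 3 unpaired electrons.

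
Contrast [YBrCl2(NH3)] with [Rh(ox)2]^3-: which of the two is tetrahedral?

For [YBrCl2(NH3)]: Ligand charges: each bromide is −1; each chloride is −1; ammonia is neutral. With an overall charge of 0 the yttrium centre must be in the +3 oxidation state. Yttrium is a group-3 element; Y(III) is therefore d⁰. A d⁰ ion has no crystal-field stabilisation preference between square planar and tetrahedral, so four ligands adopt the sterically favoured tetrahedral geometry. → tetrahedral.
For [Rh(ox)2]^3-: Summing ligand charges against the −3 overall charge gives an oxidation state of +1 for rhodium. Rhodium is a group-9 element; Rh(I) is therefore d⁸. A 4d d⁸ ion has a large crystal-field splitting; square planar leaves the high-energy d_{x²−y²} orbital empty and maximises CFSE. → square planar.

[YBrCl2(NH3)]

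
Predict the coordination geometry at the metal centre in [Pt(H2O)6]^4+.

octahedral

Water is neutral; balancing the +4 overall charge requires Pt(IV).
Pt sits in group 10, so the d-electron count is 10 − 4 = 6.
With 6 monodentate ligands the coordination number is 6.
Six donors around a single metal centre give an octahedral coordination sphere.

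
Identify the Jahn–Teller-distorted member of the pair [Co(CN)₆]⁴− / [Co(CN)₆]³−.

[Co(CN)₆]⁴−: Summing ligand charges against the −4 overall charge gives an oxidation state of +2 for cobalt. Co sits in group 9, so the d-electron count is 9 − 2 = 7. Cyanide is a strong-field ligand (high in the spectrochemical series) for a first-row metal, so the complex is low-spin. The t₂g⁶e_g¹ (low-spin) configuration has an unevenly filled e_g set; the Jahn–Teller theorem predicts a tetragonal distortion (typically axial elongation) to lift the degeneracy.
[Co(CN)₆]³−: Ligand charges: each cyanide is −1. With an overall charge of −3 the cobalt centre must be in the +3 oxidation state. Co sits in group 9, so the d-electron count is 9 − 3 = 6. Co(III) has an exceptionally large octahedral splitting and is low-spin with essentially every ligand except fluoride. The d⁶ configuration leaves the e_g set evenly filled (or empty) — no strong Jahn–Teller driving force.

[Co(CN)₆]⁴−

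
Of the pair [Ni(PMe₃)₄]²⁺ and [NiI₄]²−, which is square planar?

[Ni(PMe₃)₄]²⁺

For [Ni(PMe₃)₄]²⁺: Trimethylphosphine is neutral; balancing the +2 overall charge requires Ni(II). Nickel is a group-10 element; Ni(II) is therefore d⁸. Trimethylphosphine is a strong-field ligand (high in the spectrochemical series). A 3d d⁸ ion with strong-field ligands gains enough CFSE to favour square planar over tetrahedral. → square planar.
For [NiI₄]²−: Summing ligand charges against the −2 overall charge gives an oxidation state of +2 for nickel. Nickel is a group-10 element; Ni(II) is therefore d⁸. Iodide is a weak-field ligand. With weak-field ligands the CFSE gain from square planar is small, so a 3d d⁸ ion takes the sterically preferred tetrahedral geometry. → tetrahedral.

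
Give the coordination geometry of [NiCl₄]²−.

tetrahedral

Summing ligand charges against the −2 overall charge gives an oxidation state of +2 for nickel.
Group 10 minus oxidation state 2 gives a d⁸ configuration.
With 4 monodentate ligands the coordination number is 4.
Chloride is a weak-field ligand.
With weak-field ligands the CFSE gain from square planar is small, so a 3d d⁸ ion takes the sterically preferred tetrahedral geometry.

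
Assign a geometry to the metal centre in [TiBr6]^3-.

Each bromide is −1; balancing the −3 overall charge requires Ti(III).
Titanium is a group-4 element; Ti(III) is therefore d¹.
Coordination number: 6.
Six donors around a single metal centre give an octahedral coordination sphere.

octahedral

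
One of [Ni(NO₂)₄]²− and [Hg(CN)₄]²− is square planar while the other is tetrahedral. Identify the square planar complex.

For [Ni(NO₂)₄]²−: Each nitro (N-bound nitrite) is −1; balancing the −2 overall charge requires Ni(II). Group 10 minus oxidation state 2 gives a d⁸ configuration. Nitro (N-bound nitrite) is a strong-field ligand (high in the spectrochemical series). A 3d d⁸ ion with strong-field ligands gains enough CFSE to favour square planar over tetrahedral. → square planar.
For [Hg(CN)₄]²−: Summing ligand charges against the −2 overall charge gives an oxidation state of +2 for mercury. Hg sits in group 12, so the d-electron count is 12 − 2 = 10. A d¹⁰ ion has no crystal-field stabilisation preference between square planar and tetrahedral, so four ligands adopt the sterically favoured tetrahedral geometry. → tetrahedral.

[Ni(NO₂)₄]²−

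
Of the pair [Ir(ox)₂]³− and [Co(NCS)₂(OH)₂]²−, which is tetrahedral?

[Co(NCS)₂(OH)₂]²−

For [Ir(ox)₂]³−: Ligand charges: each oxalate is −2. With an overall charge of −3 the iridium centre must be in the +1 oxidation state. Ir sits in group 9, so the d-electron count is 9 − 1 = 8. A 5d d⁸ ion has a large crystal-field splitting; square planar leaves the high-energy d_{x²−y²} orbital empty and maximises CFSE. → square planar.
For [Co(NCS)₂(OH)₂]²−: Ligand charges: each isothiocyanate is −1; each hydroxide is −1. With an overall charge of −2 the cobalt centre must be in the +2 oxidation state. Group 9 minus oxidation state 2 gives a d⁷ configuration. For a high-spin 3d d⁷ ion with weak-field ligands the small Δₜ gives little square-planar CFSE advantage, so four ligands adopt the sterically favoured tetrahedral geometry. → tetrahedral.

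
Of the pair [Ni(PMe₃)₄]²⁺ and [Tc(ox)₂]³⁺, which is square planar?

[Ni(PMe₃)₄]²⁺

For [Ni(PMe₃)₄]²⁺: Ligand charges: trimethylphosphine is neutral. With an overall charge of +2 the nickel centre must be in the +2 oxidation state. Group 10 minus oxidation state 2 gives a d⁸ configuration. Trimethylphosphine is a strong-field ligand (high in the spectrochemical series). A 3d d⁸ ion with strong-field ligands gains enough CFSE to favour square planar over tetrahedral. → square planar.
For [Tc(ox)₂]³⁺: Summing ligand charges against the +3 overall charge gives an oxidation state of +7 for technetium. Technetium is a group-7 element; Tc(VII) is therefore d⁰. A d⁰ ion has no crystal-field stabilisation preference between square planar and tetrahedral, so four ligands adopt the sterically favoured tetrahedral geometry. → tetrahedral.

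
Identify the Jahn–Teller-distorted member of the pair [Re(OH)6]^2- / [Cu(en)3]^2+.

[Cu(en)3]^2+

[Re(OH)6]^2-: Ligand charges: each hydroxide is −1. With an overall charge of −2 the rhenium centre must be in the +4 oxidation state. Group 7 minus oxidation state 4 gives a d³ configuration. The d³ configuration leaves the e_g set evenly filled (or empty) — no strong Jahn–Teller driving force.
[Cu(en)3]^2+: Ligand charges: ethylenediamine is neutral. With an overall charge of +2 the copper centre must be in the +2 oxidation state. Group 11 minus oxidation state 2 gives a d⁹ configuration. The t₂g⁶e_g³ configuration has an unevenly filled e_g set; the Jahn–Teller theorem predicts a tetragonal distortion (typically axial elongation) to lift the degeneracy.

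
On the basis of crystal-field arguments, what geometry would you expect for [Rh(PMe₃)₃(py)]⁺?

Summing ligand charges against the +1 overall charge gives an oxidation state of +1 for rhodium.
Rh sits in group 9, so the d-electron count is 9 − 1 = 8.
With 4 monodentate ligands the coordination number is 4.
A 4d d⁸ ion has a large crystal-field splitting; square planar leaves the high-energy d_{x²−y²} orbital empty and maximises CFSE.

square planar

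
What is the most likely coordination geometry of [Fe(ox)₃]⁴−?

octahedral

Summing ligand charges against the −4 overall charge gives an oxidation state of +2 for iron.
Fe sits in group 8, so the d-electron count is 8 − 2 = 6.
Counting donor atoms: 3×oxalate (bidentate) → 6 donors. Coordination number = 6.
Six donors around a single metal centre give an octahedral coordination sphere.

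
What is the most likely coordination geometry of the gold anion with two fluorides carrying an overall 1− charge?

Each fluoride is −1; balancing the −1 overall charge requires Au(I).
Group 11 minus oxidation state 1 gives a d¹⁰ configuration.
Coordination number: 2.
A d¹⁰ ion with only two ligands adopts a linear arrangement (sp hybridisation; no CFSE preference).

linear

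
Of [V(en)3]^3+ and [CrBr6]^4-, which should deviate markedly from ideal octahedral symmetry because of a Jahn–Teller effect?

[V(en)3]^3+: Summing ligand charges against the +3 overall charge gives an oxidation state of +3 for vanadium. V sits in group 5, so the d-electron count is 5 − 3 = 2. The d² configuration leaves the e_g set evenly filled (or empty) — no strong Jahn–Teller driving force.
[CrBr6]^4-: Summing ligand charges against the −4 overall charge gives an oxidation state of +2 for chromium. Chromium is a group-6 element; Cr(II) is therefore d⁴. Bromide is a weak-field ligand for a first-row metal, so the complex is high-spin. The t₂g³e_g¹ (high-spin) configuration has an unevenly filled e_g set; the Jahn–Teller theorem predicts a tetragonal distortion (typically axial elongation) to lift the degeneracy.

[CrBr6]^4-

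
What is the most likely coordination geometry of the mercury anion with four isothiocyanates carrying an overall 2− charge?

tetrahedral

Ligand charges: each isothiocyanate is −1. With an overall charge of −2 the mercury centre must be in the +2 oxidation state.
Mercury is a group-12 element; Hg(II) is therefore d¹⁰.
With 4 monodentate ligands the coordination number is 4.
A d¹⁰ ion has no crystal-field stabilisation preference between square planar and tetrahedral, so four ligands adopt the sterically favoured tetrahedral geometry.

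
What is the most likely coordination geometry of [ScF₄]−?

tetrahedral

Each fluoride is −1; balancing the −1 overall charge requires Sc(III).
Sc sits in group 3, so the d-electron count is 3 − 3 = 0.
Coordination number: 4.
A d⁰ ion has no crystal-field stabilisation preference between square planar and tetrahedral, so four ligands adopt the sterically favoured tetrahedral geometry.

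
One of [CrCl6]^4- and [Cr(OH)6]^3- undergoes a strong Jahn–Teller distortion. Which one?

[CrCl6]^4-

[CrCl6]^4-: Ligand charges: each chloride is −1. With an overall charge of −4 the chromium centre must be in the +2 oxidation state. Group 6 minus oxidation state 2 gives a d⁴ configuration. Chloride is a weak-field ligand for a first-row metal, so the complex is high-spin. The t₂g³e_g¹ (high-spin) configuration has an unevenly filled e_g set; the Jahn–Teller theorem predicts a tetragonal distortion (typically axial elongation) to lift the degeneracy.
[Cr(OH)6]^3-: Each hydroxide is −1; balancing the −3 overall charge requires Cr(III). Cr sits in group 6, so the d-electron count is 6 − 3 = 3. The d³ configuration leaves the e_g set evenly filled (or empty) — no strong Jahn–Teller driving force.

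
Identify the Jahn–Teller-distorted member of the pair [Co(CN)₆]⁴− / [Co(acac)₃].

[Co(CN)₆]⁴−

[Co(CN)₆]⁴−: Summing ligand charges against the −4 overall charge gives an oxidation state of +2 for cobalt. Group 9 minus oxidation state 2 gives a d⁷ configuration. Cyanide is a strong-field ligand (high in the spectrochemical series) for a first-row metal, so the complex is low-spin. The t₂g⁶e_g¹ (low-spin) configuration has an unevenly filled e_g set; the Jahn–Teller theorem predicts a tetragonal distortion (typically axial elongation) to lift the degeneracy.
[Co(acac)₃]: Each acetylacetonate is −1; balancing the 0 overall charge requires Co(III). Cobalt is a group-9 element; Co(III) is therefore d⁶. Co(III) has an exceptionally large octahedral splitting and is low-spin with essentially every ligand except fluoride. The d⁶ configuration leaves the e_g set evenly filled (or empty) — no strong Jahn–Teller driving force.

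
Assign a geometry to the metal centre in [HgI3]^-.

trigonal planar

Ligand charges: each iodide is −1. With an overall charge of −1 the mercury centre must be in the +2 oxidation state.
Mercury is a group-12 element; Hg(II) is therefore d¹⁰.
With 3 monodentate ligands the coordination number is 3.
Three ligands around a d¹⁰ centre minimise repulsion in a trigonal-planar arrangement.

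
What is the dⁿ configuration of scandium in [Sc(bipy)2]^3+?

d⁰

2,2′-bipyridine is neutral; balancing the +3 overall charge requires Sc(III).
Scandium is a group-3 element; Sc(III) is therefore d⁰.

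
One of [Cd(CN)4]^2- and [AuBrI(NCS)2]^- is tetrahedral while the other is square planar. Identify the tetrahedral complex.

[Cd(CN)4]^2-

For [Cd(CN)4]^2-: Each cyanide is −1; balancing the −2 overall charge requires Cd(II). Cd sits in group 12, so the d-electron count is 12 − 2 = 10. A d¹⁰ ion has no crystal-field stabilisation preference between square planar and tetrahedral, so four ligands adopt the sterically favoured tetrahedral geometry. → tetrahedral.
For [AuBrI(NCS)2]^-: Each bromide is −1; each iodide is −1; each isothiocyanate is −1; balancing the −1 overall charge requires Au(III). Gold is a group-11 element; Au(III) is therefore d⁸. A 5d d⁸ ion has a large crystal-field splitting; square planar leaves the high-energy d_{x²−y²} orbital empty and maximises CFSE. → square planar.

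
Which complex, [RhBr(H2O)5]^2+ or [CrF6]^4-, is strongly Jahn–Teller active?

[RhBr(H2O)5]^2+: Each bromide is −1; water is neutral; balancing the +2 overall charge requires Rh(III). Rh sits in group 9, so the d-electron count is 9 − 3 = 6. A 4d ion has a large Δₒ and is invariably low-spin. The d⁶ configuration leaves the e_g set evenly filled (or empty) — no strong Jahn–Teller driving force.
[CrF6]^4-: Each fluoride is −1; balancing the −4 overall charge requires Cr(II). Chromium is a group-6 element; Cr(II) is therefore d⁴. Fluoride is a weak-field ligand for a first-row metal, so the complex is high-spin. The t₂g³e_g¹ (high-spin) configuration has an unevenly filled e_g set; the Jahn–Teller theorem predicts a tetragonal distortion (typically axial elongation) to lift the degeneracy.

[CrF6]^4-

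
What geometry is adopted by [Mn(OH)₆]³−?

Ligand charges: each hydroxide is −1. With an overall charge of −3 the manganese centre must be in the +3 oxidation state.
Manganese is a group-7 element; Mn(III) is therefore d⁴.
With 6 monodentate ligands the coordination number is 6.
Six donors around a single metal centre give an octahedral coordination sphere.

octahedral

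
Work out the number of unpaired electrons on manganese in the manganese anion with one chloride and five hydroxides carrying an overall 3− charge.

4

Each chloride is −1; each hydroxide is −1; balancing the −3 overall charge requires Mn(III).
Manganese is a group-7 element; Mn(III) is therefore d⁴.
The spin state decides the count: Chloride and hydroxide are weak-field ligands for a first-row metal, so the complex is high-spin.
An octahedral high-spin d⁴ ion is t₂g³e_g¹, giving 4 unpaired electrons.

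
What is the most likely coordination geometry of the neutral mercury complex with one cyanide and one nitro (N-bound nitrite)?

linear

Summing ligand charges against the 0 overall charge gives an oxidation state of +2 for mercury.
Mercury is a group-12 element; Hg(II) is therefore d¹⁰.
Coordination number: 2.
A d¹⁰ ion with only two ligands adopts a linear arrangement (sp hybridisation; no CFSE preference).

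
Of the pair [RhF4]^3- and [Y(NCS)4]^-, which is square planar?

For [RhF4]^3-: Summing ligand charges against the −3 overall charge gives an oxidation state of +1 for rhodium. Group 9 minus oxidation state 1 gives a d⁸ configuration. A 4d d⁸ ion has a large crystal-field splitting; square planar leaves the high-energy d_{x²−y²} orbital empty and maximises CFSE. → square planar.
For [Y(NCS)4]^-: Ligand charges: each isothiocyanate is −1. With an overall charge of −1 the yttrium centre must be in the +3 oxidation state. Yttrium is a group-3 element; Y(III) is therefore d⁰. A d⁰ ion has no crystal-field stabilisation preference between square planar and tetrahedral, so four ligands adopt the sterically favoured tetrahedral geometry. → tetrahedral.

[RhF4]^3-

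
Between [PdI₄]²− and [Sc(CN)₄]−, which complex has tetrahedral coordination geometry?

[Sc(CN)₄]−

For [PdI₄]²−: Ligand charges: each iodide is −1. With an overall charge of −2 the palladium centre must be in the +2 oxidation state. Pd sits in group 10, so the d-electron count is 10 − 2 = 8. A 4d d⁸ ion has a large crystal-field splitting; square planar leaves the high-energy d_{x²−y²} orbital empty and maximises CFSE. → square planar.
For [Sc(CN)₄]−: Each cyanide is −1; balancing the −1 overall charge requires Sc(III). Scandium is a group-3 element; Sc(III) is therefore d⁰. A d⁰ ion has no crystal-field stabilisation preference between square planar and tetrahedral, so four ligands adopt the sterically favoured tetrahedral geometry. → tetrahedral.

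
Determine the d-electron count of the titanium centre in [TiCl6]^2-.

Summing ligand charges against the −2 overall charge gives an oxidation state of +4 for titanium.
Ti sits in group 4, so the d-electron count is 4 − 4 = 0.

d⁰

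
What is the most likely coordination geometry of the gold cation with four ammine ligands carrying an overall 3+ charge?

square planar

Ammonia is neutral; balancing the +3 overall charge requires Au(III).
Group 11 minus oxidation state 3 gives a d⁸ configuration.
Coordination number: 4.
A 5d d⁸ ion has a large crystal-field splitting; square planar leaves the high-energy d_{x²−y²} orbital empty and maximises CFSE.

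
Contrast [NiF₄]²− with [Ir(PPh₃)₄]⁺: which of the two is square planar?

[Ir(PPh₃)₄]⁺

For [NiF₄]²−: Each fluoride is −1; balancing the −2 overall charge requires Ni(II). Ni sits in group 10, so the d-electron count is 10 − 2 = 8. Fluoride is a weak-field ligand. With weak-field ligands the CFSE gain from square planar is small, so a 3d d⁸ ion takes the sterically preferred tetrahedral geometry. → tetrahedral.
For [Ir(PPh₃)₄]⁺: Triphenylphosphine is neutral; balancing the +1 overall charge requires Ir(I). Ir sits in group 9, so the d-electron count is 9 − 1 = 8. A 5d d⁸ ion has a large crystal-field splitting; square planar leaves the high-energy d_{x²−y²} orbital empty and maximises CFSE. → square planar.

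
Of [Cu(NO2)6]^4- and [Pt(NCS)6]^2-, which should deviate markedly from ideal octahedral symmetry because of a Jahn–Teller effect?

[Cu(NO2)6]^4-: Summing ligand charges against the −4 overall charge gives an oxidation state of +2 for copper. Cu sits in group 11, so the d-electron count is 11 − 2 = 9. The t₂g⁶e_g³ configuration has an unevenly filled e_g set; the Jahn–Teller theorem predicts a tetragonal distortion (typically axial elongation) to lift the degeneracy.
[Pt(NCS)6]^2-: Summing ligand charges against the −2 overall charge gives an oxidation state of +4 for platinum. Pt sits in group 10, so the d-electron count is 10 − 4 = 6. A 5d ion has a large Δₒ and is invariably low-spin. The d⁶ configuration leaves the e_g set evenly filled (or empty) — no strong Jahn–Teller driving force.

[Cu(NO2)6]^4-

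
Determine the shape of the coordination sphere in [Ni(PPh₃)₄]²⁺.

Summing ligand charges against the +2 overall charge gives an oxidation state of +2 for nickel.
Nickel is a group-10 element; Ni(II) is therefore d⁸.
Coordination number: 4.
Triphenylphosphine is a strong-field ligand (high in the spectrochemical series).
A 3d d⁸ ion with strong-field ligands gains enough CFSE to favour square planar over tetrahedral.

square planar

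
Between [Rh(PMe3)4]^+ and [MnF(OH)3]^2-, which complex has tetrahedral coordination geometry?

For [Rh(PMe3)4]^+: Summing ligand charges against the +1 overall charge gives an oxidation state of +1 for rhodium. Group 9 minus oxidation state 1 gives a d⁸ configuration. A 4d d⁸ ion has a large crystal-field splitting; square planar leaves the high-energy d_{x²−y²} orbital empty and maximises CFSE. → square planar.
For [MnF(OH)3]^2-: Each fluoride is −1; each hydroxide is −1; balancing the −2 overall charge requires Mn(II). Mn sits in group 7, so the d-electron count is 7 − 2 = 5. A high-spin d⁵ ion has zero CFSE in either geometry, so four ligands adopt the sterically favoured tetrahedral geometry. → tetrahedral.

[MnF(OH)3]^2-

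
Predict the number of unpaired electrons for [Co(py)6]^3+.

0

Pyridine is neutral; balancing the +3 overall charge requires Co(III).
Cobalt is a group-9 element; Co(III) is therefore d⁶.
The spin state decides the count: Co(III) has an exceptionally large octahedral splitting and is low-spin with essentially every ligand except fluoride.
An octahedral low-spin d⁶ ion is t₂g⁶e_g⁰, giving 0 unpaired electrons.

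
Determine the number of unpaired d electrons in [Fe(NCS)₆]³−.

5 unpaired electrons

Ligand charges: each isothiocyanate is −1. With an overall charge of −3 the iron centre must be in the +3 oxidation state.
Fe sits in group 8, so the d-electron count is 8 − 3 = 5.
The spin state decides the count: Isothiocyanate is a weak-field ligand for a first-row metal, so the complex is high-spin.
An octahedral high-spin d⁵ ion is t₂g³e_g², giving 5 unpaired electrons.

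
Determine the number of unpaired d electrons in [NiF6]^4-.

Ligand charges: each fluoride is −1. With an overall charge of −4 the nickel centre must be in the +2 oxidation state.
Nickel is a group-10 element; Ni(II) is therefore d⁸.
In an octahedral field the d⁸ configuration is t₂g⁶e_g² (only one arrangement possible), giving 2 unpaired electrons.

2 unpaired electrons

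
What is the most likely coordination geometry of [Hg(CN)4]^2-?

Ligand charges: each cyanide is −1. With an overall charge of −2 the mercury centre must be in the +2 oxidation state.
Group 12 minus oxidation state 2 gives a d¹⁰ configuration.
With 4 monodentate ligands the coordination number is 4.
A d¹⁰ ion has no crystal-field stabilisation preference between square planar and tetrahedral, so four ligands adopt the sterically favoured tetrahedral geometry.

tetrahedral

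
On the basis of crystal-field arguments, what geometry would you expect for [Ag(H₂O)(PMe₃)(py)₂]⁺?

Summing ligand charges against the +1 overall charge gives an oxidation state of +1 for silver.
Group 11 minus oxidation state 1 gives a d¹⁰ configuration.
Coordination number: 4.
A d¹⁰ ion has no crystal-field stabilisation preference between square planar and tetrahedral, so four ligands adopt the sterically favoured tetrahedral geometry.

tetrahedral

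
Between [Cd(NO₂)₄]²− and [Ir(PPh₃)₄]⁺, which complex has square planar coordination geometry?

[Ir(PPh₃)₄]⁺

For [Cd(NO₂)₄]²−: Ligand charges: each nitro (N-bound nitrite) is −1. With an overall charge of −2 the cadmium centre must be in the +2 oxidation state. Cd sits in group 12, so the d-electron count is 12 − 2 = 10. A d¹⁰ ion has no crystal-field stabilisation preference between square planar and tetrahedral, so four ligands adopt the sterically favoured tetrahedral geometry. → tetrahedral.
For [Ir(PPh₃)₄]⁺: Triphenylphosphine is neutral; balancing the +1 overall charge requires Ir(I). Iridium is a group-9 element; Ir(I) is therefore d⁸. A 5d d⁸ ion has a large crystal-field splitting; square planar leaves the high-energy d_{x²−y²} orbital empty and maximises CFSE. → square planar.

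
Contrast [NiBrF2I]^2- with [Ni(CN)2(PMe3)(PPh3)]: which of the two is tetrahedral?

For [NiBrF2I]^2-: Each bromide is −1; each fluoride is −1; each iodide is −1; balancing the −2 overall charge requires Ni(II). Nickel is a group-10 element; Ni(II) is therefore d⁸. Bromide, fluoride, and iodide are weak-field ligands. With weak-field ligands the CFSE gain from square planar is small, so a 3d d⁸ ion takes the sterically preferred tetrahedral geometry. → tetrahedral.
For [Ni(CN)2(PMe3)(PPh3)]: Summing ligand charges against the 0 overall charge gives an oxidation state of +2 for nickel. Nickel is a group-10 element; Ni(II) is therefore d⁸. Cyanide, trimethylphosphine, and triphenylphosphine are strong-field ligands (high in the spectrochemical series). A 3d d⁸ ion with strong-field ligands gains enough CFSE to favour square planar over tetrahedral. → square planar.

[NiBrF2I]^2-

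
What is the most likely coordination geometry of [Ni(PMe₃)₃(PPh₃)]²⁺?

square planar

Summing ligand charges against the +2 overall charge gives an oxidation state of +2 for nickel.
Group 10 minus oxidation state 2 gives a d⁸ configuration.
Coordination number: 4.
Trimethylphosphine and triphenylphosphine are strong-field ligands (high in the spectrochemical series).
A 3d d⁸ ion with strong-field ligands gains enough CFSE to favour square planar over tetrahedral.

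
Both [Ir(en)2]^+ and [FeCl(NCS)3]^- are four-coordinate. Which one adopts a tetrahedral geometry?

[FeCl(NCS)3]^-

For [Ir(en)2]^+: Ethylenediamine is neutral; balancing the +1 overall charge requires Ir(I). Ir sits in group 9, so the d-electron count is 9 − 1 = 8. A 5d d⁸ ion has a large crystal-field splitting; square planar leaves the high-energy d_{x²−y²} orbital empty and maximises CFSE. → square planar.
For [FeCl(NCS)3]^-: Summing ligand charges against the −1 overall charge gives an oxidation state of +3 for iron. Group 8 minus oxidation state 3 gives a d⁵ configuration. A high-spin d⁵ ion has zero CFSE in either geometry, so four ligands adopt the sterically favoured tetrahedral geometry. → tetrahedral.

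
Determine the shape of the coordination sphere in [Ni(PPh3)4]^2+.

Summing ligand charges against the +2 overall charge gives an oxidation state of +2 for nickel.
Group 10 minus oxidation state 2 gives a d⁸ configuration.
With 4 monodentate ligands the coordination number is 4.
Triphenylphosphine is a strong-field ligand (high in the spectrochemical series).
A 3d d⁸ ion with strong-field ligands gains enough CFSE to favour square planar over tetrahedral.

square planar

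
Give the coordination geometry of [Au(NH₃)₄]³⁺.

Ammonia is neutral; balancing the +3 overall charge requires Au(III).
Gold is a group-11 element; Au(III) is therefore d⁸.
With 4 monodentate ligands the coordination number is 4.
A 5d d⁸ ion has a large crystal-field splitting; square planar leaves the high-energy d_{x²−y²} orbital empty and maximises CFSE.

square planar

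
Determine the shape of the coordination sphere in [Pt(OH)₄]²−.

Each hydroxide is −1; balancing the −2 overall charge requires Pt(II).
Group 10 minus oxidation state 2 gives a d⁸ configuration.
Coordination number: 4.
A 5d d⁸ ion has a large crystal-field splitting; square planar leaves the high-energy d_{x²−y²} orbital empty and maximises CFSE.

square planar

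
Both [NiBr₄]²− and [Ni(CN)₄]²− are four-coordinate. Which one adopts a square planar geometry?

[Ni(CN)₄]²−

For [NiBr₄]²−: Each bromide is −1; balancing the −2 overall charge requires Ni(II). Ni sits in group 10, so the d-electron count is 10 − 2 = 8. Bromide is a weak-field ligand. With weak-field ligands the CFSE gain from square planar is small, so a 3d d⁸ ion takes the sterically preferred tetrahedral geometry. → tetrahedral.
For [Ni(CN)₄]²−: Ligand charges: each cyanide is −1. With an overall charge of −2 the nickel centre must be in the +2 oxidation state. Nickel is a group-10 element; Ni(II) is therefore d⁸. Cyanide is a strong-field ligand (high in the spectrochemical series). A 3d d⁸ ion with strong-field ligands gains enough CFSE to favour square planar over tetrahedral. → square planar.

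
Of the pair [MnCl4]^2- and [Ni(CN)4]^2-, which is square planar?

[Ni(CN)4]^2-

For [MnCl4]^2-: Each chloride is −1; balancing the −2 overall charge requires Mn(II). Mn sits in group 7, so the d-electron count is 7 − 2 = 5. A high-spin d⁵ ion has zero CFSE in either geometry, so four ligands adopt the sterically favoured tetrahedral geometry. → tetrahedral.
For [Ni(CN)4]^2-: Summing ligand charges against the −2 overall charge gives an oxidation state of +2 for nickel. Group 10 minus oxidation state 2 gives a d⁸ configuration. Cyanide is a strong-field ligand (high in the spectrochemical series). A 3d d⁸ ion with strong-field ligands gains enough CFSE to favour square planar over tetrahedral. → square planar.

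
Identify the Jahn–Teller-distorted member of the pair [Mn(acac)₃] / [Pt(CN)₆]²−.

[Mn(acac)₃]: Ligand charges: each acetylacetonate is −1. With an overall charge of 0 the manganese centre must be in the +3 oxidation state. Mn sits in group 7, so the d-electron count is 7 − 3 = 4. Acetylacetonate is a weak-field ligand for a first-row metal, so the complex is high-spin. The t₂g³e_g¹ (high-spin) configuration has an unevenly filled e_g set; the Jahn–Teller theorem predicts a tetragonal distortion (typically axial elongation) to lift the degeneracy.
[Pt(CN)₆]²−: Ligand charges: each cyanide is −1. With an overall charge of −2 the platinum centre must be in the +4 oxidation state. Platinum is a group-10 element; Pt(IV) is therefore d⁶. A 5d ion has a large Δₒ and is invariably low-spin. The d⁶ configuration leaves the e_g set evenly filled (or empty) — no strong Jahn–Teller driving force.

[Mn(acac)₃]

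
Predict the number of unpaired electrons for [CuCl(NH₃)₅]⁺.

Each chloride is −1; ammonia is neutral; balancing the +1 overall charge requires Cu(II).
Copper is a group-11 element; Cu(II) is therefore d⁹.
In an octahedral field the d⁹ configuration is t₂g⁶e_g³ (only one arrangement possible), giving 1 unpaired electron.

1 unpaired electron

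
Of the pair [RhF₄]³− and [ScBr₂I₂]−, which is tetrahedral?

For [RhF₄]³−: Ligand charges: each fluoride is −1. With an overall charge of −3 the rhodium centre must be in the +1 oxidation state. Rhodium is a group-9 element; Rh(I) is therefore d⁸. A 4d d⁸ ion has a large crystal-field splitting; square planar leaves the high-energy d_{x²−y²} orbital empty and maximises CFSE. → square planar.
For [ScBr₂I₂]−: Ligand charges: each bromide is −1; each iodide is −1. With an overall charge of −1 the scandium centre must be in the +3 oxidation state. Group 3 minus oxidation state 3 gives a d⁰ configuration. A d⁰ ion has no crystal-field stabilisation preference between square planar and tetrahedral, so four ligands adopt the sterically favoured tetrahedral geometry. → tetrahedral.

[ScBr₂I₂]−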